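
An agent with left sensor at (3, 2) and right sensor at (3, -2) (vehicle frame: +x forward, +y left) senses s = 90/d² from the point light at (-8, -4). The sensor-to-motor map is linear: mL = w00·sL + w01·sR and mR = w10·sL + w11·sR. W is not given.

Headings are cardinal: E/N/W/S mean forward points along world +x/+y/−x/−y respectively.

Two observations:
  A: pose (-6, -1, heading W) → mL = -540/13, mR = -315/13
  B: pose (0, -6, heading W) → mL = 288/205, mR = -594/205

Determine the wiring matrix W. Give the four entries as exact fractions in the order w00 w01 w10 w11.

-1 1 -1/2 -1/2

obs A: pose=(-6,-1,W) → sL=45, sR=45/13, mL=-540/13, mR=-315/13
obs B: pose=(0,-6,W) → sL=90/41, sR=18/5, mL=288/205, mR=-594/205
sensor matrix S = [[45, 45/13], [90/41, 18/5]]; det S = 82296/533
solve [mL_A; mL_B] = S·[w00; w01] and [mR_A; mR_B] = S·[w10; w11]:
  w00 = -1, w01 = 1, w10 = -1/2, w11 = -1/2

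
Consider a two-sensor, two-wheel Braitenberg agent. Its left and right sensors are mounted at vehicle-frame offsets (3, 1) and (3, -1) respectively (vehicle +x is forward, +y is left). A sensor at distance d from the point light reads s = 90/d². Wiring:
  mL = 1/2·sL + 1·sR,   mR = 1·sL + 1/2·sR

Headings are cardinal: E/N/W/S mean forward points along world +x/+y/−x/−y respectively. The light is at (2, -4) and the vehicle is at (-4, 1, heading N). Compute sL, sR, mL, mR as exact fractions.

left sensor world pos  = (-5, 4); dL² = 113
right sensor world pos = (-3, 4); dR² = 89
sL = 90/113 = 90/113
sR = 90/89 = 90/89
mL = 1/2·sL + 1·sR = 14175/10057
mR = 1·sL + 1/2·sR = 13095/10057

90/113 90/89 14175/10057 13095/10057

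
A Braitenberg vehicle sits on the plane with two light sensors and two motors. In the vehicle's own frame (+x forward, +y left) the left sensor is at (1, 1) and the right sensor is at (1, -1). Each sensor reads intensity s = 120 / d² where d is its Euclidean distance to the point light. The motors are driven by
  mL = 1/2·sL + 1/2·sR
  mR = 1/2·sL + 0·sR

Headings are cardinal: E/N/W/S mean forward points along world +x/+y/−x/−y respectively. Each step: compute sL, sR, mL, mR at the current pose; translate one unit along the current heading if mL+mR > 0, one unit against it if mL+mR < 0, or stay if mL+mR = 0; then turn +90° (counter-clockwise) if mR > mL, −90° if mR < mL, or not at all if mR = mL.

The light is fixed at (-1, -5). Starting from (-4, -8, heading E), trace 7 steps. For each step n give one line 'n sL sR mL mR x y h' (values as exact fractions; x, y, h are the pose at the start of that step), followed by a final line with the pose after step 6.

0 15 6 21/2 15/2 -4 -8 E
1 120/17 24/5 504/85 60/17 -3 -8 S
2 60/17 20/3 260/51 30/17 -3 -9 W
3 24/5 120/13 456/65 12/5 -4 -9 N
4 15 6 21/2 15/2 -4 -8 E
5 120/17 24/5 504/85 60/17 -3 -8 S
6 60/17 20/3 260/51 30/17 -3 -9 W
final -4 -9 N

n=0: pose=(-4,-8,E); sL=15, sR=6; mL=21/2, mR=15/2; mL+mR=18 → advance +1; mR−mL=-3 → turn -1·90°
n=1: pose=(-3,-8,S); sL=120/17, sR=24/5; mL=504/85, mR=60/17; mL+mR=804/85 → advance +1; mR−mL=-12/5 → turn -1·90°
n=2: pose=(-3,-9,W); sL=60/17, sR=20/3; mL=260/51, mR=30/17; mL+mR=350/51 → advance +1; mR−mL=-10/3 → turn -1·90°
n=3: pose=(-4,-9,N); sL=24/5, sR=120/13; mL=456/65, mR=12/5; mL+mR=612/65 → advance +1; mR−mL=-60/13 → turn -1·90°
n=4: pose=(-4,-8,E); sL=15, sR=6; mL=21/2, mR=15/2; mL+mR=18 → advance +1; mR−mL=-3 → turn -1·90°
n=5: pose=(-3,-8,S); sL=120/17, sR=24/5; mL=504/85, mR=60/17; mL+mR=804/85 → advance +1; mR−mL=-12/5 → turn -1·90°
n=6: pose=(-3,-9,W); sL=60/17, sR=20/3; mL=260/51, mR=30/17; mL+mR=350/51 → advance +1; mR−mL=-10/3 → turn -1·90°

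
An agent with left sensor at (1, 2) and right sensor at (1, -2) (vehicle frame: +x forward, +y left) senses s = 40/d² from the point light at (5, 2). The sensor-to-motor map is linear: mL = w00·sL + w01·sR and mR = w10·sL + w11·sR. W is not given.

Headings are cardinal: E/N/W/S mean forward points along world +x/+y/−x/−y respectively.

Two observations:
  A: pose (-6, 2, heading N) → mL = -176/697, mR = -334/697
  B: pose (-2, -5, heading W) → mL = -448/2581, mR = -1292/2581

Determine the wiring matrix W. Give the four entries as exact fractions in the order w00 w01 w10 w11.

obs A: pose=(-6,2,N) → sL=4/17, sR=20/41, mL=-176/697, mR=-334/697
obs B: pose=(-2,-5,W) → sL=8/29, sR=40/89, mL=-448/2581, mR=-1292/2581
sensor matrix S = [[4/17, 20/41], [8/29, 40/89]]; det S = -51840/1798957
solve [mL_A; mL_B] = S·[w00; w01] and [mR_A; mR_B] = S·[w10; w11]:
  w00 = 1, w01 = -1, w10 = -1, w11 = -1/2

1 -1 -1 -1/2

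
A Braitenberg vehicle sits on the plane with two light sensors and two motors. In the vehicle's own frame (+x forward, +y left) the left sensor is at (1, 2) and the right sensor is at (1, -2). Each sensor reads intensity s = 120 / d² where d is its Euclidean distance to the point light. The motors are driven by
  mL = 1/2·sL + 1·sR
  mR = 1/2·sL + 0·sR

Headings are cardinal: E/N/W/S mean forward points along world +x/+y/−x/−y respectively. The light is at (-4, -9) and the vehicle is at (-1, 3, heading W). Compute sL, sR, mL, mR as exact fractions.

left sensor world pos  = (-2, 1); dL² = 104
right sensor world pos = (-2, 5); dR² = 200
sL = 120/104 = 15/13
sR = 120/200 = 3/5
mL = 1/2·sL + 1·sR = 153/130
mR = 1/2·sL + 0·sR = 15/26

15/13 3/5 153/130 15/26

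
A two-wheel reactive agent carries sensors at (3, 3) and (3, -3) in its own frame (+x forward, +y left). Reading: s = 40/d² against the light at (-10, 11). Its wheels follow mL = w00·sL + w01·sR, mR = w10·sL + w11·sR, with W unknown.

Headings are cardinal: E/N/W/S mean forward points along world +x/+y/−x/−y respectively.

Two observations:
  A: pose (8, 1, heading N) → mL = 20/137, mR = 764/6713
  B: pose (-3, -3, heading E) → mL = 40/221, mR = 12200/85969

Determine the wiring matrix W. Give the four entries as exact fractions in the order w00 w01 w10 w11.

1 0 1/2 1/2

obs A: pose=(8,1,N) → sL=20/137, sR=4/49, mL=20/137, mR=764/6713
obs B: pose=(-3,-3,E) → sL=40/221, sR=40/389, mL=40/221, mR=12200/85969
sensor matrix S = [[20/137, 4/49], [40/221, 40/389]]; det S = 136320/577109897
solve [mL_A; mL_B] = S·[w00; w01] and [mR_A; mR_B] = S·[w10; w11]:
  w00 = 1, w01 = 0, w10 = 1/2, w11 = 1/2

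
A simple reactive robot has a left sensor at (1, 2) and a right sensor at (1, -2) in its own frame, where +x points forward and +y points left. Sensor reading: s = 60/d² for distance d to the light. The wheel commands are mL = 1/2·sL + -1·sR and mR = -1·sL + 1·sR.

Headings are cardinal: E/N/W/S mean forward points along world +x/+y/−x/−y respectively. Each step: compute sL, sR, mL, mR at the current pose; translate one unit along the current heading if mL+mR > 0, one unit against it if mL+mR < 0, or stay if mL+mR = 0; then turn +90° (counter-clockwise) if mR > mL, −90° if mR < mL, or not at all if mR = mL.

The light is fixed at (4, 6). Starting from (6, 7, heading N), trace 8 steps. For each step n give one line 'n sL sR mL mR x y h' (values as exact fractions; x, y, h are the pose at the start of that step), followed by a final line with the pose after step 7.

0 15 3 9/2 -12 6 7 N
1 60/13 60/13 -30/13 0 6 6 E
2 30 6 9 -24 5 6 N
3 12 60/13 18/13 -96/13 5 5 E
4 15/2 15/2 -15/4 0 4 5 S
5 12 12 -6 0 4 6 E
6 6 30 -27 24 3 6 N
7 60/13 12 -126/13 96/13 3 5 W
final 4 5 S

n=0: pose=(6,7,N); sL=15, sR=3; mL=9/2, mR=-12; mL+mR=-15/2 → advance -1; mR−mL=-33/2 → turn -1·90°
n=1: pose=(6,6,E); sL=60/13, sR=60/13; mL=-30/13, mR=0; mL+mR=-30/13 → advance -1; mR−mL=30/13 → turn +1·90°
n=2: pose=(5,6,N); sL=30, sR=6; mL=9, mR=-24; mL+mR=-15 → advance -1; mR−mL=-33 → turn -1·90°
n=3: pose=(5,5,E); sL=12, sR=60/13; mL=18/13, mR=-96/13; mL+mR=-6 → advance -1; mR−mL=-114/13 → turn -1·90°
n=4: pose=(4,5,S); sL=15/2, sR=15/2; mL=-15/4, mR=0; mL+mR=-15/4 → advance -1; mR−mL=15/4 → turn +1·90°
n=5: pose=(4,6,E); sL=12, sR=12; mL=-6, mR=0; mL+mR=-6 → advance -1; mR−mL=6 → turn +1·90°
n=6: pose=(3,6,N); sL=6, sR=30; mL=-27, mR=24; mL+mR=-3 → advance -1; mR−mL=51 → turn +1·90°
n=7: pose=(3,5,W); sL=60/13, sR=12; mL=-126/13, mR=96/13; mL+mR=-30/13 → advance -1; mR−mL=222/13 → turn +1·90°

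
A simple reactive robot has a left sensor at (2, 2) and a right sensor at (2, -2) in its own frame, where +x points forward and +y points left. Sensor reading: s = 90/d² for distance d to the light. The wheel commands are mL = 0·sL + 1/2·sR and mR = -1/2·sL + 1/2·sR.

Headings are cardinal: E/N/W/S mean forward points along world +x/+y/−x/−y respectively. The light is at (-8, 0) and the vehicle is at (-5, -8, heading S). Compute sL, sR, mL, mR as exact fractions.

18/25 90/101 45/101 216/2525

left sensor world pos  = (-3, -10); dL² = 125
right sensor world pos = (-7, -10); dR² = 101
sL = 90/125 = 18/25
sR = 90/101 = 90/101
mL = 0·sL + 1/2·sR = 45/101
mR = -1/2·sL + 1/2·sR = 216/2525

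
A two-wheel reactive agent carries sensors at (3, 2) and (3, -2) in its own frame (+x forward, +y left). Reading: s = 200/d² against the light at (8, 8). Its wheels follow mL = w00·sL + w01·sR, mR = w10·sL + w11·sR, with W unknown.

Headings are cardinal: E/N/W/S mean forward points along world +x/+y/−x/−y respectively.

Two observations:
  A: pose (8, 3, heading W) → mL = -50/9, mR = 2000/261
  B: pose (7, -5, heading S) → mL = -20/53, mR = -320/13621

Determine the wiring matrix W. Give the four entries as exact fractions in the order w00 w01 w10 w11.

obs A: pose=(8,3,W) → sL=100/29, sR=100/9, mL=-50/9, mR=2000/261
obs B: pose=(7,-5,S) → sL=200/257, sR=40/53, mL=-20/53, mR=-320/13621
sensor matrix S = [[100/29, 100/9], [200/257, 40/53]]; det S = -21488000/3555081
solve [mL_A; mL_B] = S·[w00; w01] and [mR_A; mR_B] = S·[w10; w11]:
  w00 = 0, w01 = -1/2, w10 = -1, w11 = 1

0 -1/2 -1 1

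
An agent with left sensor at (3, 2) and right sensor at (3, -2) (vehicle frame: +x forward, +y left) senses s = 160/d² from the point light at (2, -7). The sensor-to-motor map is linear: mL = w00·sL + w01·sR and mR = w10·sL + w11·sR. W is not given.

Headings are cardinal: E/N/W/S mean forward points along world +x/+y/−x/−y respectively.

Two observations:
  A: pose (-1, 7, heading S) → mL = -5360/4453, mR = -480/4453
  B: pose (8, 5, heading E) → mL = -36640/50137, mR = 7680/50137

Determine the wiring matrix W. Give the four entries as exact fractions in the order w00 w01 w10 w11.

obs A: pose=(-1,7,S) → sL=80/61, sR=80/73, mL=-5360/4453, mR=-480/4453
obs B: pose=(8,5,E) → sL=160/277, sR=160/181, mL=-36640/50137, mR=7680/50137
sensor matrix S = [[80/61, 80/73], [160/277, 160/181]]; det S = 117504000/223260061
solve [mL_A; mL_B] = S·[w00; w01] and [mR_A; mR_B] = S·[w10; w11]:
  w00 = -1/2, w01 = -1/2, w10 = -1/2, w11 = 1/2

-1/2 -1/2 -1/2 1/2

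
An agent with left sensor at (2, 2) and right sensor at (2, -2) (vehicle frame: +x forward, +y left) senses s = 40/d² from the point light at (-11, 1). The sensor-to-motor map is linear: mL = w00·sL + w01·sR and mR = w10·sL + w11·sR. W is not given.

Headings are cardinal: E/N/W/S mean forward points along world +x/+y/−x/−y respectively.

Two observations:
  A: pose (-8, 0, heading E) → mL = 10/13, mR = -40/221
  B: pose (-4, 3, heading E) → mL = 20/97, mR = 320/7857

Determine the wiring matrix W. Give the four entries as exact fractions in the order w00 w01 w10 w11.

1/2 0 -1/2 1/2

obs A: pose=(-8,0,E) → sL=20/13, sR=20/17, mL=10/13, mR=-40/221
obs B: pose=(-4,3,E) → sL=40/97, sR=40/81, mL=20/97, mR=320/7857
sensor matrix S = [[20/13, 20/17], [40/97, 40/81]]; det S = 476800/1736397
solve [mL_A; mL_B] = S·[w00; w01] and [mR_A; mR_B] = S·[w10; w11]:
  w00 = 1/2, w01 = 0, w10 = -1/2, w11 = 1/2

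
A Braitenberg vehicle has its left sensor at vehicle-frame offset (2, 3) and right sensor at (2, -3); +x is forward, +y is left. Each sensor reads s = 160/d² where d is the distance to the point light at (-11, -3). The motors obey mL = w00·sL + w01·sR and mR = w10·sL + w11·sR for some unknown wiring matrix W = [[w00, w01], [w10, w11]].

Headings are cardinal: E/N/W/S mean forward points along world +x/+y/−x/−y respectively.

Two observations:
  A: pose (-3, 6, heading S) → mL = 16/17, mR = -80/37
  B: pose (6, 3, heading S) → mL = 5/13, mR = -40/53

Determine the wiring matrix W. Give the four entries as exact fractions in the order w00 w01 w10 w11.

obs A: pose=(-3,6,S) → sL=16/17, sR=80/37, mL=16/17, mR=-80/37
obs B: pose=(6,3,S) → sL=5/13, sR=40/53, mL=5/13, mR=-40/53
sensor matrix S = [[16/17, 80/37], [5/13, 40/53]]; det S = -52560/433381
solve [mL_A; mL_B] = S·[w00; w01] and [mR_A; mR_B] = S·[w10; w11]:
  w00 = 1, w01 = 0, w10 = 0, w11 = -1

1 0 0 -1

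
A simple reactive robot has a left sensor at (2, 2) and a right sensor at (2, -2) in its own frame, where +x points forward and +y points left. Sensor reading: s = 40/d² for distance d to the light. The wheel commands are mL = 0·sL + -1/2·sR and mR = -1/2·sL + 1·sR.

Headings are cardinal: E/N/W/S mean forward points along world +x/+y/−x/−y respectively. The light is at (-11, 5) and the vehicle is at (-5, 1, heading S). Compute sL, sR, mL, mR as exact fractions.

left sensor world pos  = (-3, -1); dL² = 100
right sensor world pos = (-7, -1); dR² = 52
sL = 40/100 = 2/5
sR = 40/52 = 10/13
mL = 0·sL + -1/2·sR = -5/13
mR = -1/2·sL + 1·sR = 37/65

2/5 10/13 -5/13 37/65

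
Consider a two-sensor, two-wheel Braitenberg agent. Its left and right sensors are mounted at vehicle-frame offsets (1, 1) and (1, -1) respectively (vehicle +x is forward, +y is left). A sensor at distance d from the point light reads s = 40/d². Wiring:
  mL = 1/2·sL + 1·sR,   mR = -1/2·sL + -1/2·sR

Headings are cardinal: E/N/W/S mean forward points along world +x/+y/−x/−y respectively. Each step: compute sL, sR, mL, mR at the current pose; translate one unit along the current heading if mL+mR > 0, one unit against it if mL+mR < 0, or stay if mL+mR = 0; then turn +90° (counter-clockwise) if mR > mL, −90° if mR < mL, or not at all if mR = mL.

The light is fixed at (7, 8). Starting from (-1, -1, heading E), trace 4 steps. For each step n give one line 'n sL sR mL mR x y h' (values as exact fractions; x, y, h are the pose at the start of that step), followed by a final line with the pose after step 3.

0 40/113 40/149 7500/16837 -5240/16837 -1 -1 E
1 5/17 10/41 545/1394 -375/1394 0 -1 S
2 8/37 8/29 412/1073 -264/1073 0 -2 W
3 20/81 4/13 454/1053 -292/1053 -1 -2 N
final -1 -1 E

n=0: pose=(-1,-1,E); sL=40/113, sR=40/149; mL=7500/16837, mR=-5240/16837; mL+mR=20/149 → advance +1; mR−mL=-12740/16837 → turn -1·90°
n=1: pose=(0,-1,S); sL=5/17, sR=10/41; mL=545/1394, mR=-375/1394; mL+mR=5/41 → advance +1; mR−mL=-460/697 → turn -1·90°
n=2: pose=(0,-2,W); sL=8/37, sR=8/29; mL=412/1073, mR=-264/1073; mL+mR=4/29 → advance +1; mR−mL=-676/1073 → turn -1·90°
n=3: pose=(-1,-2,N); sL=20/81, sR=4/13; mL=454/1053, mR=-292/1053; mL+mR=2/13 → advance +1; mR−mL=-746/1053 → turn -1·90°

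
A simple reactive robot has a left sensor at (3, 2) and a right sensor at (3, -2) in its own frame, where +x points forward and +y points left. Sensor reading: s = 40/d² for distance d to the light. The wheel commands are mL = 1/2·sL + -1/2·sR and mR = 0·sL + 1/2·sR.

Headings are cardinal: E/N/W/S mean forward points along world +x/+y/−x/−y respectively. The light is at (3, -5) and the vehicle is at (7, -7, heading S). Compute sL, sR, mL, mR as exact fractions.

40/61 40/29 -640/1769 20/29

left sensor world pos  = (9, -10); dL² = 61
right sensor world pos = (5, -10); dR² = 29
sL = 40/61 = 40/61
sR = 40/29 = 40/29
mL = 1/2·sL + -1/2·sR = -640/1769
mR = 0·sL + 1/2·sR = 20/29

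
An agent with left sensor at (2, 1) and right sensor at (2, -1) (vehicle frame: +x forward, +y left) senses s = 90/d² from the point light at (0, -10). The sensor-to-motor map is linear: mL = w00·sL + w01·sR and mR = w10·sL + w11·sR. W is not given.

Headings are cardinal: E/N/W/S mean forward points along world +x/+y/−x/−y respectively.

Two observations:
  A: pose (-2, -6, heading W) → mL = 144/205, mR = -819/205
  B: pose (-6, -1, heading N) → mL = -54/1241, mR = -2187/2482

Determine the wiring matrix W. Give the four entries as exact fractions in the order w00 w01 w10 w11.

1/2 -1/2 -1/2 -1

obs A: pose=(-2,-6,W) → sL=18/5, sR=90/41, mL=144/205, mR=-819/205
obs B: pose=(-6,-1,N) → sL=9/17, sR=45/73, mL=-54/1241, mR=-2187/2482
sensor matrix S = [[18/5, 90/41], [9/17, 45/73]]; det S = 53784/50881
solve [mL_A; mL_B] = S·[w00; w01] and [mR_A; mR_B] = S·[w10; w11]:
  w00 = 1/2, w01 = -1/2, w10 = -1/2, w11 = -1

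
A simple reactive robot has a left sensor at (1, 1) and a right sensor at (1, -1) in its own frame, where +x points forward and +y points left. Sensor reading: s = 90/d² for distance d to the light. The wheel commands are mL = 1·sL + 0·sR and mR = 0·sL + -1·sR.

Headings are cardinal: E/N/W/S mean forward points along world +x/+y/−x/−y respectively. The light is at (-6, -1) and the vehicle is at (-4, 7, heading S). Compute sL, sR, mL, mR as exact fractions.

45/29 9/5 45/29 -9/5

left sensor world pos  = (-3, 6); dL² = 58
right sensor world pos = (-5, 6); dR² = 50
sL = 90/58 = 45/29
sR = 90/50 = 9/5
mL = 1·sL + 0·sR = 45/29
mR = 0·sL + -1·sR = -9/5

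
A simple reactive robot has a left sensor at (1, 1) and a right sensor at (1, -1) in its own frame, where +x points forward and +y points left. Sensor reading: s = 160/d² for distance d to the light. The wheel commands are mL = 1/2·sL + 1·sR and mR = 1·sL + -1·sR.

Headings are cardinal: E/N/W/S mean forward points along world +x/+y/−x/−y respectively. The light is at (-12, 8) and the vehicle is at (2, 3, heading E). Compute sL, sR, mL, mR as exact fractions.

left sensor world pos  = (3, 4); dL² = 241
right sensor world pos = (3, 2); dR² = 261
sL = 160/241 = 160/241
sR = 160/261 = 160/261
mL = 1/2·sL + 1·sR = 59440/62901
mR = 1·sL + -1·sR = 3200/62901

160/241 160/261 59440/62901 3200/62901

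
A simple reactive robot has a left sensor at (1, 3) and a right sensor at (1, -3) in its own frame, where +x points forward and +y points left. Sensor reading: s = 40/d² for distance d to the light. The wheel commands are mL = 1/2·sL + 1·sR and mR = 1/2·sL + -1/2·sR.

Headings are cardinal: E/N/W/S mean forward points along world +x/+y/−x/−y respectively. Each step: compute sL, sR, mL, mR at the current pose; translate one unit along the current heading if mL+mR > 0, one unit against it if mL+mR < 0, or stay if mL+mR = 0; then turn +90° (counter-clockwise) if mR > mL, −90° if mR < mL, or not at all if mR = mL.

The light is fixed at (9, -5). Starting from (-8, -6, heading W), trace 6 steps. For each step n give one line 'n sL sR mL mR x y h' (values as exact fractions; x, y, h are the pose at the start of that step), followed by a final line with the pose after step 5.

n=0: pose=(-8,-6,W); sL=2/17, sR=5/41; mL=126/697, mR=-3/1394; mL+mR=249/1394 → advance +1; mR−mL=-15/82 → turn -1·90°
n=1: pose=(-9,-6,N); sL=40/441, sR=8/45; mL=164/735, mR=-32/735; mL+mR=44/245 → advance +1; mR−mL=-4/15 → turn -1·90°
n=2: pose=(-9,-5,E); sL=20/149, sR=20/149; mL=30/149, mR=0; mL+mR=30/149 → advance +1; mR−mL=-30/149 → turn -1·90°
n=3: pose=(-8,-5,S); sL=40/197, sR=40/401; mL=15900/78997, mR=4080/78997; mL+mR=19980/78997 → advance +1; mR−mL=-60/401 → turn -1·90°
n=4: pose=(-8,-6,W); sL=2/17, sR=5/41; mL=126/697, mR=-3/1394; mL+mR=249/1394 → advance +1; mR−mL=-15/82 → turn -1·90°
n=5: pose=(-9,-6,N); sL=40/441, sR=8/45; mL=164/735, mR=-32/735; mL+mR=44/245 → advance +1; mR−mL=-4/15 → turn -1·90°

0 2/17 5/41 126/697 -3/1394 -8 -6 W
1 40/441 8/45 164/735 -32/735 -9 -6 N
2 20/149 20/149 30/149 0 -9 -5 E
3 40/197 40/401 15900/78997 4080/78997 -8 -5 S
4 2/17 5/41 126/697 -3/1394 -8 -6 W
5 40/441 8/45 164/735 -32/735 -9 -6 N
final -9 -5 E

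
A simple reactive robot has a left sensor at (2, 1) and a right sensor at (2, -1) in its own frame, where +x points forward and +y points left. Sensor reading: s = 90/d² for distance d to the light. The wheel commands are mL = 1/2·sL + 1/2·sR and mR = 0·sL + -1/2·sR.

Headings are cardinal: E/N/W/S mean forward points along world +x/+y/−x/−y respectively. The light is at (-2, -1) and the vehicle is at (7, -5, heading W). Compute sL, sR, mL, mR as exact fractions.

left sensor world pos  = (5, -6); dL² = 74
right sensor world pos = (5, -4); dR² = 58
sL = 90/74 = 45/37
sR = 90/58 = 45/29
mL = 1/2·sL + 1/2·sR = 1485/1073
mR = 0·sL + -1/2·sR = -45/58

45/37 45/29 1485/1073 -45/58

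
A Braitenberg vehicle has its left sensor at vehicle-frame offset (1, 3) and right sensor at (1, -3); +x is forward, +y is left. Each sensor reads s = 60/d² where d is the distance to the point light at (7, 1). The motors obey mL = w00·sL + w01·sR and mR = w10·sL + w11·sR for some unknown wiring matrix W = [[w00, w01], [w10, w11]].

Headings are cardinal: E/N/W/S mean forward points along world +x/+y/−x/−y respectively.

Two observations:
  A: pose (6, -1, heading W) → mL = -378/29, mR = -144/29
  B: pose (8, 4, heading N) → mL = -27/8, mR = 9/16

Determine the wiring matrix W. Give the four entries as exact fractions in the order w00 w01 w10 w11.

obs A: pose=(6,-1,W) → sL=60/29, sR=12, mL=-378/29, mR=-144/29
obs B: pose=(8,4,N) → sL=3, sR=15/8, mL=-27/8, mR=9/16
sensor matrix S = [[60/29, 12], [3, 15/8]]; det S = -1863/58
solve [mL_A; mL_B] = S·[w00; w01] and [mR_A; mR_B] = S·[w10; w11]:
  w00 = -1/2, w01 = -1, w10 = 1/2, w11 = -1/2

-1/2 -1 1/2 -1/2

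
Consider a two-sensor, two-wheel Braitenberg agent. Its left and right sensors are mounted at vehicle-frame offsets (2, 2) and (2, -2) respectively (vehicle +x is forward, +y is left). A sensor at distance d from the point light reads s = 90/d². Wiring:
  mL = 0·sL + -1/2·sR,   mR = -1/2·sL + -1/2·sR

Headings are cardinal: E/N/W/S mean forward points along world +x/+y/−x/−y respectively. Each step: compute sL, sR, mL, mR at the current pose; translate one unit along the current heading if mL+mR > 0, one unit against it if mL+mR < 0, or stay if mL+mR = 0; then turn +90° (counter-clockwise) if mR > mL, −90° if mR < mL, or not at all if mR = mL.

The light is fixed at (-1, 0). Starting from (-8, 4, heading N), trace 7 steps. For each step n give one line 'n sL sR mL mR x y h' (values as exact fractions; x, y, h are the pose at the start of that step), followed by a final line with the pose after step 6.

0 10/13 90/61 -45/61 -890/793 -8 4 N
1 9/5 45/13 -45/26 -171/65 -8 3 E
2 90/37 90/101 -45/101 -6210/3737 -9 3 S
3 45/52 45/68 -45/136 -675/884 -9 4 W
4 10/13 90/61 -45/61 -890/793 -8 4 N
5 9/5 45/13 -45/26 -171/65 -8 3 E
6 90/37 90/101 -45/101 -6210/3737 -9 3 S
final -9 4 W

n=0: pose=(-8,4,N); sL=10/13, sR=90/61; mL=-45/61, mR=-890/793; mL+mR=-1475/793 → advance -1; mR−mL=-5/13 → turn -1·90°
n=1: pose=(-8,3,E); sL=9/5, sR=45/13; mL=-45/26, mR=-171/65; mL+mR=-567/130 → advance -1; mR−mL=-9/10 → turn -1·90°
n=2: pose=(-9,3,S); sL=90/37, sR=90/101; mL=-45/101, mR=-6210/3737; mL+mR=-7875/3737 → advance -1; mR−mL=-45/37 → turn -1·90°
n=3: pose=(-9,4,W); sL=45/52, sR=45/68; mL=-45/136, mR=-675/884; mL+mR=-1935/1768 → advance -1; mR−mL=-45/104 → turn -1·90°
n=4: pose=(-8,4,N); sL=10/13, sR=90/61; mL=-45/61, mR=-890/793; mL+mR=-1475/793 → advance -1; mR−mL=-5/13 → turn -1·90°
n=5: pose=(-8,3,E); sL=9/5, sR=45/13; mL=-45/26, mR=-171/65; mL+mR=-567/130 → advance -1; mR−mL=-9/10 → turn -1·90°
n=6: pose=(-9,3,S); sL=90/37, sR=90/101; mL=-45/101, mR=-6210/3737; mL+mR=-7875/3737 → advance -1; mR−mL=-45/37 → turn -1·90°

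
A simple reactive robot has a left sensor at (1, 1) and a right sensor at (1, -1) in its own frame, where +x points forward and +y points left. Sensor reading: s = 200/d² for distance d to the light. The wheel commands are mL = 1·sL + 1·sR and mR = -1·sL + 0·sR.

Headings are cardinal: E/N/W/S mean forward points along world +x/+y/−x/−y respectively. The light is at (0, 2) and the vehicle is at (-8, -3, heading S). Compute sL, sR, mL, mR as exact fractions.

left sensor world pos  = (-7, -4); dL² = 85
right sensor world pos = (-9, -4); dR² = 117
sL = 200/85 = 40/17
sR = 200/117 = 200/117
mL = 1·sL + 1·sR = 8080/1989
mR = -1·sL + 0·sR = -40/17

40/17 200/117 8080/1989 -40/17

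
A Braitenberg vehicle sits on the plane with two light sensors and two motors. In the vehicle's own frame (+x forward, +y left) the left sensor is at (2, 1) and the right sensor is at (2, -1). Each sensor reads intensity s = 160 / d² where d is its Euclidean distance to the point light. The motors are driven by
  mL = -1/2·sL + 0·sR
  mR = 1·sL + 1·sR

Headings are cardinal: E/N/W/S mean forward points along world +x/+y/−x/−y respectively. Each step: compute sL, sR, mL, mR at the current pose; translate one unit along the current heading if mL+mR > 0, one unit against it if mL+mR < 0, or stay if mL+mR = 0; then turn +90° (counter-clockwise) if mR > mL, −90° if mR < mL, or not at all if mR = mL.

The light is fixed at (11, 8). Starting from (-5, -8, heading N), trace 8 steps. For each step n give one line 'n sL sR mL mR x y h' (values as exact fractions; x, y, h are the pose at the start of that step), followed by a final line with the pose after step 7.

0 32/97 160/421 -16/97 28992/40837 -5 -8 N
1 8/29 4/13 -4/29 220/377 -5 -7 W
2 32/109 160/613 -16/109 37056/66817 -6 -7 S
3 16/45 80/257 -8/45 7712/11565 -6 -8 E
4 32/97 160/421 -16/97 28992/40837 -5 -8 N
5 8/29 4/13 -4/29 220/377 -5 -7 W
6 32/109 160/613 -16/109 37056/66817 -6 -7 S
7 16/45 80/257 -8/45 7712/11565 -6 -8 E
final -5 -8 N

n=0: pose=(-5,-8,N); sL=32/97, sR=160/421; mL=-16/97, mR=28992/40837; mL+mR=22256/40837 → advance +1; mR−mL=35728/40837 → turn +1·90°
n=1: pose=(-5,-7,W); sL=8/29, sR=4/13; mL=-4/29, mR=220/377; mL+mR=168/377 → advance +1; mR−mL=272/377 → turn +1·90°
n=2: pose=(-6,-7,S); sL=32/109, sR=160/613; mL=-16/109, mR=37056/66817; mL+mR=27248/66817 → advance +1; mR−mL=46864/66817 → turn +1·90°
n=3: pose=(-6,-8,E); sL=16/45, sR=80/257; mL=-8/45, mR=7712/11565; mL+mR=5656/11565 → advance +1; mR−mL=3256/3855 → turn +1·90°
n=4: pose=(-5,-8,N); sL=32/97, sR=160/421; mL=-16/97, mR=28992/40837; mL+mR=22256/40837 → advance +1; mR−mL=35728/40837 → turn +1·90°
n=5: pose=(-5,-7,W); sL=8/29, sR=4/13; mL=-4/29, mR=220/377; mL+mR=168/377 → advance +1; mR−mL=272/377 → turn +1·90°
n=6: pose=(-6,-7,S); sL=32/109, sR=160/613; mL=-16/109, mR=37056/66817; mL+mR=27248/66817 → advance +1; mR−mL=46864/66817 → turn +1·90°
n=7: pose=(-6,-8,E); sL=16/45, sR=80/257; mL=-8/45, mR=7712/11565; mL+mR=5656/11565 → advance +1; mR−mL=3256/3855 → turn +1·90°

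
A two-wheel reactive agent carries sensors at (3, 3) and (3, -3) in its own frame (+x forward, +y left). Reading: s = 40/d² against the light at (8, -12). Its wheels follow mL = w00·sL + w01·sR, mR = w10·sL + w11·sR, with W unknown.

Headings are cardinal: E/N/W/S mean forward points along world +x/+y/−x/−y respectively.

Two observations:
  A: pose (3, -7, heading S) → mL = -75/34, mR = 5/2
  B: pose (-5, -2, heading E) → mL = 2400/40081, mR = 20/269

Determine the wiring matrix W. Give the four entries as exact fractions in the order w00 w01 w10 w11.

obs A: pose=(3,-7,S) → sL=5, sR=10/17, mL=-75/34, mR=5/2
obs B: pose=(-5,-2,E) → sL=40/269, sR=40/149, mL=2400/40081, mR=20/269
sensor matrix S = [[5, 10/17], [40/269, 40/149]]; det S = 855000/681377
solve [mL_A; mL_B] = S·[w00; w01] and [mR_A; mR_B] = S·[w10; w11]:
  w00 = -1/2, w01 = 1/2, w10 = 1/2, w11 = 0

-1/2 1/2 1/2 0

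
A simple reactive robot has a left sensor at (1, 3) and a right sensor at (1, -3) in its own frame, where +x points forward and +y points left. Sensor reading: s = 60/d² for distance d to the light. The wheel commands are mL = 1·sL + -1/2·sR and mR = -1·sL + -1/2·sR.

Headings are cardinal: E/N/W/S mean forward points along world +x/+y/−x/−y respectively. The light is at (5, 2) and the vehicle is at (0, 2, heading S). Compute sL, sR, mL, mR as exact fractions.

left sensor world pos  = (3, 1); dL² = 5
right sensor world pos = (-3, 1); dR² = 65
sL = 60/5 = 12
sR = 60/65 = 12/13
mL = 1·sL + -1/2·sR = 150/13
mR = -1·sL + -1/2·sR = -162/13

12 12/13 150/13 -162/13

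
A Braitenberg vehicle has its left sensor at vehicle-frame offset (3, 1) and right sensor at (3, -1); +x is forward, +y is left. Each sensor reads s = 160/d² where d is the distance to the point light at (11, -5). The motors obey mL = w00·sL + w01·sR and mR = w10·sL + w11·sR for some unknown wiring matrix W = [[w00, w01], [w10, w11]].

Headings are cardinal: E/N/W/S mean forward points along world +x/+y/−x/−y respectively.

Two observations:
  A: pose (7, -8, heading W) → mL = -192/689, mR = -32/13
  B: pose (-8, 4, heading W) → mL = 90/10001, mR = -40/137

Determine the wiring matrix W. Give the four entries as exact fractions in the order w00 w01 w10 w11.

1/2 -1/2 -1 0

obs A: pose=(7,-8,W) → sL=32/13, sR=160/53, mL=-192/689, mR=-32/13
obs B: pose=(-8,4,W) → sL=40/137, sR=20/73, mL=90/10001, mR=-40/137
sensor matrix S = [[32/13, 160/53], [40/137, 20/73]]; det S = -1426560/6890689
solve [mL_A; mL_B] = S·[w00; w01] and [mR_A; mR_B] = S·[w10; w11]:
  w00 = 1/2, w01 = -1/2, w10 = -1, w11 = 0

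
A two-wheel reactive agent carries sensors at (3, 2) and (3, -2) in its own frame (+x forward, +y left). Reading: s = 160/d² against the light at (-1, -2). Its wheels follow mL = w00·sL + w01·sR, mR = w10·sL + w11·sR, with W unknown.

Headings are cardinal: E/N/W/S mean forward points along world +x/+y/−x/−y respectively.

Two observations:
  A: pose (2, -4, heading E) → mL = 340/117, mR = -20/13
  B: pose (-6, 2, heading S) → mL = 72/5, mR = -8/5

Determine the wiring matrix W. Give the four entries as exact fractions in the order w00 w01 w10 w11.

1 -1/2 0 -1/2

obs A: pose=(2,-4,E) → sL=40/9, sR=40/13, mL=340/117, mR=-20/13
obs B: pose=(-6,2,S) → sL=16, sR=16/5, mL=72/5, mR=-8/5
sensor matrix S = [[40/9, 40/13], [16, 16/5]]; det S = -4096/117
solve [mL_A; mL_B] = S·[w00; w01] and [mR_A; mR_B] = S·[w10; w11]:
  w00 = 1, w01 = -1/2, w10 = 0, w11 = -1/2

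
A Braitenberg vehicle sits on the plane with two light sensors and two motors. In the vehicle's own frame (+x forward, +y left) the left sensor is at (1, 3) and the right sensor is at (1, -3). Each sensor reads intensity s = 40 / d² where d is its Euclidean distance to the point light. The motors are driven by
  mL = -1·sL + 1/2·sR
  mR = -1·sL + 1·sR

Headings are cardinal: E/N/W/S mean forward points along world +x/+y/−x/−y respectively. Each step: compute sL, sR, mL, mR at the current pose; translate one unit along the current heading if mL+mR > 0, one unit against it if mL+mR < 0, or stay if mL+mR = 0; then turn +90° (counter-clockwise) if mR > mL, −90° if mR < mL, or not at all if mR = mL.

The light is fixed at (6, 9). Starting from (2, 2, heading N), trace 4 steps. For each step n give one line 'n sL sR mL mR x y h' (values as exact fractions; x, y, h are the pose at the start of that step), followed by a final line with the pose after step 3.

0 8/17 40/37 44/629 384/629 2 2 N
1 20/53 20/17 190/901 720/901 2 3 W
2 40/53 40/113 -3460/5989 -2400/5989 1 3 S
3 2 1/2 -7/4 -3/2 1 4 E
final 0 4 N

n=0: pose=(2,2,N); sL=8/17, sR=40/37; mL=44/629, mR=384/629; mL+mR=428/629 → advance +1; mR−mL=20/37 → turn +1·90°
n=1: pose=(2,3,W); sL=20/53, sR=20/17; mL=190/901, mR=720/901; mL+mR=910/901 → advance +1; mR−mL=10/17 → turn +1·90°
n=2: pose=(1,3,S); sL=40/53, sR=40/113; mL=-3460/5989, mR=-2400/5989; mL+mR=-5860/5989 → advance -1; mR−mL=20/113 → turn +1·90°
n=3: pose=(1,4,E); sL=2, sR=1/2; mL=-7/4, mR=-3/2; mL+mR=-13/4 → advance -1; mR−mL=1/4 → turn +1·90°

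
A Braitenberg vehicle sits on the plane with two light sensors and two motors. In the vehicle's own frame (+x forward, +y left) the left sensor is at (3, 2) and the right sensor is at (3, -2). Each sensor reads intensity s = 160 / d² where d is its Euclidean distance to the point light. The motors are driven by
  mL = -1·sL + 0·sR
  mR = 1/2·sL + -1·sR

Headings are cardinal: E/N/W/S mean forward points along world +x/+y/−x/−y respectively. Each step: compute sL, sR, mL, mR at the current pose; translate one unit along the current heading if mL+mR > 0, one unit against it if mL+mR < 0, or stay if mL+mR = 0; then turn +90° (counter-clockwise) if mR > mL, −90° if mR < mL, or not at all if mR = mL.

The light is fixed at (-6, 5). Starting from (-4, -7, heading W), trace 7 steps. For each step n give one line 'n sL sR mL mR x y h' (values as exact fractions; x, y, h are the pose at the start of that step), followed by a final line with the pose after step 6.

n=0: pose=(-4,-7,W); sL=160/197, sR=160/101; mL=-160/197, mR=-23440/19897; mL+mR=-39600/19897 → advance -1; mR−mL=-7280/19897 → turn -1·90°
n=1: pose=(-3,-7,N); sL=80/41, sR=80/53; mL=-80/41, mR=-1160/2173; mL+mR=-5400/2173 → advance -1; mR−mL=3080/2173 → turn +1·90°
n=2: pose=(-3,-8,W); sL=32/45, sR=160/121; mL=-32/45, mR=-5264/5445; mL+mR=-9136/5445 → advance -1; mR−mL=-464/1815 → turn -1·90°
n=3: pose=(-2,-8,N); sL=20/13, sR=20/17; mL=-20/13, mR=-90/221; mL+mR=-430/221 → advance -1; mR−mL=250/221 → turn +1·90°
n=4: pose=(-2,-9,W); sL=160/257, sR=32/29; mL=-160/257, mR=-5904/7453; mL+mR=-10544/7453 → advance -1; mR−mL=-1264/7453 → turn -1·90°
n=5: pose=(-1,-9,N); sL=16/13, sR=16/17; mL=-16/13, mR=-72/221; mL+mR=-344/221 → advance -1; mR−mL=200/221 → turn +1·90°
n=6: pose=(-1,-10,W); sL=160/293, sR=160/173; mL=-160/293, mR=-33040/50689; mL+mR=-60720/50689 → advance -1; mR−mL=-5360/50689 → turn -1·90°

0 160/197 160/101 -160/197 -23440/19897 -4 -7 W
1 80/41 80/53 -80/41 -1160/2173 -3 -7 N
2 32/45 160/121 -32/45 -5264/5445 -3 -8 W
3 20/13 20/17 -20/13 -90/221 -2 -8 N
4 160/257 32/29 -160/257 -5904/7453 -2 -9 W
5 16/13 16/17 -16/13 -72/221 -1 -9 N
6 160/293 160/173 -160/293 -33040/50689 -1 -10 W
final 0 -10 N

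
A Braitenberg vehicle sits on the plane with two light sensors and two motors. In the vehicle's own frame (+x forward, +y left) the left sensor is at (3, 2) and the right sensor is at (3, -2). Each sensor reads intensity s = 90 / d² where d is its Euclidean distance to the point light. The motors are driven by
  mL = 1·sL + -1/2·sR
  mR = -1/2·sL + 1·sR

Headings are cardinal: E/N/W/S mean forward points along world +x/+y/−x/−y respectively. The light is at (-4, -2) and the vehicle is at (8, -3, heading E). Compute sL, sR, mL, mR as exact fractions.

45/113 5/13 605/2938 545/2938

left sensor world pos  = (11, -1); dL² = 226
right sensor world pos = (11, -5); dR² = 234
sL = 90/226 = 45/113
sR = 90/234 = 5/13
mL = 1·sL + -1/2·sR = 605/2938
mR = -1/2·sL + 1·sR = 545/2938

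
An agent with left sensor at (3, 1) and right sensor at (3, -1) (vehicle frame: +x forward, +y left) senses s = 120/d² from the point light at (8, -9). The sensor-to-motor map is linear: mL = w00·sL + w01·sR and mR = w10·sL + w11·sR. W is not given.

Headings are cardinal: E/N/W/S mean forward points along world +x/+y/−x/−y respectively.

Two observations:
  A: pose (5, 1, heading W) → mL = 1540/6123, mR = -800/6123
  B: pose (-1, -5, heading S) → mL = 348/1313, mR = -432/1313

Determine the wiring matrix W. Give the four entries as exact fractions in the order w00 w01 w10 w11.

obs A: pose=(5,1,W) → sL=40/39, sR=120/157, mL=1540/6123, mR=-800/6123
obs B: pose=(-1,-5,S) → sL=24/13, sR=120/101, mL=348/1313, mR=-432/1313
sensor matrix S = [[40/39, 120/157], [24/13, 120/101]]; det S = -39680/206141
solve [mL_A; mL_B] = S·[w00; w01] and [mR_A; mR_B] = S·[w10; w11]:
  w00 = -1/2, w01 = 1, w10 = -1/2, w11 = 1/2

-1/2 1 -1/2 1/2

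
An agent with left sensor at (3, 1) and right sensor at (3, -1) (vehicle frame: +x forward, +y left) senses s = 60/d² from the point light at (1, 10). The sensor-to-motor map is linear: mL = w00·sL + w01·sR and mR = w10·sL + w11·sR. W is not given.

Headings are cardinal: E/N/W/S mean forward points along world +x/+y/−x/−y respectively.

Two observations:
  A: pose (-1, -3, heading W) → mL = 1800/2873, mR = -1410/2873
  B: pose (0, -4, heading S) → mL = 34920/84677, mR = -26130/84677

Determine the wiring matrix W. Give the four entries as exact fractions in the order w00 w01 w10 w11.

1 1 -1/2 -1

obs A: pose=(-1,-3,W) → sL=60/221, sR=60/169, mL=1800/2873, mR=-1410/2873
obs B: pose=(0,-4,S) → sL=60/289, sR=60/293, mL=34920/84677, mR=-26130/84677
sensor matrix S = [[60/221, 60/169], [60/289, 60/293]]; det S = -259200/14310413
solve [mL_A; mL_B] = S·[w00; w01] and [mR_A; mR_B] = S·[w10; w11]:
  w00 = 1, w01 = 1, w10 = -1/2, w11 = -1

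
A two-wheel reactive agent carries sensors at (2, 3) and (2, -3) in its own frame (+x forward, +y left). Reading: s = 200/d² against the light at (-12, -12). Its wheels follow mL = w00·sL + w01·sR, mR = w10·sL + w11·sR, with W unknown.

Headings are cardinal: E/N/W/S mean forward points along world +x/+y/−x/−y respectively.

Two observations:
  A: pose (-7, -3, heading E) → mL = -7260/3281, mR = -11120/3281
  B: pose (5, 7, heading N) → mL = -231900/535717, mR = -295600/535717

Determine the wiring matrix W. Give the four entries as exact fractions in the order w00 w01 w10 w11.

obs A: pose=(-7,-3,E) → sL=200/193, sR=40/17, mL=-7260/3281, mR=-11120/3281
obs B: pose=(5,7,N) → sL=200/637, sR=200/841, mL=-231900/535717, mR=-295600/535717
sensor matrix S = [[200/193, 40/17], [200/637, 200/841]]; det S = -865344000/1757687477
solve [mL_A; mL_B] = S·[w00; w01] and [mR_A; mR_B] = S·[w10; w11]:
  w00 = -1, w01 = -1/2, w10 = -1, w11 = -1

-1 -1/2 -1 -1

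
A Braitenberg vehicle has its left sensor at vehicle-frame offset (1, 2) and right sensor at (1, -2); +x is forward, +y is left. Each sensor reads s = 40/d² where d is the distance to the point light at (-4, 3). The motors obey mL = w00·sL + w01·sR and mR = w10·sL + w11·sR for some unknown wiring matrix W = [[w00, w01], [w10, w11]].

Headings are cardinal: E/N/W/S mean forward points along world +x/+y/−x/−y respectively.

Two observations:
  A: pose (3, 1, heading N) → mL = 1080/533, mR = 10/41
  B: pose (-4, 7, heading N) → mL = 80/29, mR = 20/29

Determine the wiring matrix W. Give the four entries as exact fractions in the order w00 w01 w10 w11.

obs A: pose=(3,1,N) → sL=20/13, sR=20/41, mL=1080/533, mR=10/41
obs B: pose=(-4,7,N) → sL=40/29, sR=40/29, mL=80/29, mR=20/29
sensor matrix S = [[20/13, 20/41], [40/29, 40/29]]; det S = 22400/15457
solve [mL_A; mL_B] = S·[w00; w01] and [mR_A; mR_B] = S·[w10; w11]:
  w00 = 1, w01 = 1, w10 = 0, w11 = 1/2

1 1 0 1/2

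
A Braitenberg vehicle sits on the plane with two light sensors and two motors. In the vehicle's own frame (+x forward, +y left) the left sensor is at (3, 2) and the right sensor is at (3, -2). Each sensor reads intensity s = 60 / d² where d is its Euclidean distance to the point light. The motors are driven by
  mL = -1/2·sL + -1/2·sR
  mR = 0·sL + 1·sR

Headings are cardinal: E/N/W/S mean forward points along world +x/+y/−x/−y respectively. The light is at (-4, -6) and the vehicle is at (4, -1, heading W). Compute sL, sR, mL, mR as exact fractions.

left sensor world pos  = (1, -3); dL² = 34
right sensor world pos = (1, 1); dR² = 74
sL = 60/34 = 30/17
sR = 60/74 = 30/37
mL = -1/2·sL + -1/2·sR = -810/629
mR = 0·sL + 1·sR = 30/37

30/17 30/37 -810/629 30/37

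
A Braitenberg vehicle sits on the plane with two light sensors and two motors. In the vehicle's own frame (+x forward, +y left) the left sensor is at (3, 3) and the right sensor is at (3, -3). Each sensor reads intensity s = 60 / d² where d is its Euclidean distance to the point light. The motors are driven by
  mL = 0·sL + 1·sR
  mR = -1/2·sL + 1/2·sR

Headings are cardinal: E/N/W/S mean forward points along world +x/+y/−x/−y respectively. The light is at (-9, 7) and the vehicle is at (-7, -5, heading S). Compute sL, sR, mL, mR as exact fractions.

left sensor world pos  = (-4, -8); dL² = 250
right sensor world pos = (-10, -8); dR² = 226
sL = 60/250 = 6/25
sR = 60/226 = 30/113
mL = 0·sL + 1·sR = 30/113
mR = -1/2·sL + 1/2·sR = 36/2825

6/25 30/113 30/113 36/2825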